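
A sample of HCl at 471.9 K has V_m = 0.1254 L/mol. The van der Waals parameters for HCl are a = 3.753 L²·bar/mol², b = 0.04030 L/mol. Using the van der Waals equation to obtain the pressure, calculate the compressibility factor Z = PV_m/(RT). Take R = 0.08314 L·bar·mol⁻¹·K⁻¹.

P = RT/(V_m − b) − a/V_m² = (0.08314)(471.9)/(0.1254 − 0.04030) − 3.753/(0.1254)²
  = 39.234/0.085100 − 238.66 = 461.03 − 238.66 = 222.37 bar
Z = PV_m/(RT) = (222.37)(0.1254)/((0.08314)(471.9)) = 27.885/39.234 = 0.7107

Z ≈ 0.7107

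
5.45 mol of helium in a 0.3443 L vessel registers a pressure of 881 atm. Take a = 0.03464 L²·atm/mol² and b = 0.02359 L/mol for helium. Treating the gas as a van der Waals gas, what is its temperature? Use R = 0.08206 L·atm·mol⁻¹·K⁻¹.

T ≈ 429.2 K

T = (P + a n²/V²)(V − nb)/(nR)
P + a n²/V² = 881 + (0.03464)(5.45)²/(0.3443)² = 889.68 atm
V − nb = 0.3443 − (5.45)(0.02359) = 0.21573 L
T = (889.68)(0.21573)/((5.45)(0.08206)) = 429.2 K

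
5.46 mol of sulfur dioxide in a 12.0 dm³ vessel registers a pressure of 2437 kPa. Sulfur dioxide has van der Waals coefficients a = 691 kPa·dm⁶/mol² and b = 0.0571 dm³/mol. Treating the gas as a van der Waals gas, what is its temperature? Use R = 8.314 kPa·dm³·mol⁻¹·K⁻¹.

T = (P + a n²/V²)(V − nb)/(nR)
P + a n²/V² = 2437 + (691)(5.46)²/(12.0)² = 2580.1 kPa
V − nb = 12.0 − (5.46)(0.0571) = 11.688 dm³
T = (2580.1)(11.688)/((5.46)(8.314)) = 664.3 K

T ≈ 664.3 K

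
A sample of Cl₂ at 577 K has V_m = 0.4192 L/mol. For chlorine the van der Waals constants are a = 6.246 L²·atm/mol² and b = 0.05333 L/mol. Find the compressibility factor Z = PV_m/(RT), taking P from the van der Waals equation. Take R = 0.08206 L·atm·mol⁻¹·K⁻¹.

P = RT/(V_m − b) − a/V_m² = (0.08206)(577)/(0.4192 − 0.05333) − 6.246/(0.4192)²
  = 47.349/0.36587 − 35.543 = 129.41 − 35.543 = 93.87 atm
Z = PV_m/(RT) = (93.87)(0.4192)/((0.08206)(577)) = 39.350/47.349 = 0.8311

Z ≈ 0.8311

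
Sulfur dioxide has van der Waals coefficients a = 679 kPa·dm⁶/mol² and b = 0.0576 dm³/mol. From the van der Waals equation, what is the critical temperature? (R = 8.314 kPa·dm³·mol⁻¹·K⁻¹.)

For a van der Waals gas, T_c = 8a/(27Rb).
T_c = 8×679/(27×8.314×0.0576) = 5432.0/12.930 = 420.1 K

T_c ≈ 420.1 K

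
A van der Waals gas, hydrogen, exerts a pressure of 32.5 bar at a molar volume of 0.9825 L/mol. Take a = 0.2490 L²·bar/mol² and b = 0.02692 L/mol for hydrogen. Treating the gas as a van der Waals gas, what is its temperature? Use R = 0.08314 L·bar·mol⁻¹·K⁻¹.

T ≈ 376.5 K

T = (P + a/V_m²)(V_m − b)/R
P + a/V_m² = 32.5 + 0.2490/(0.9825)² = 32.758 bar
V_m − b = 0.9825 − 0.02692 = 0.95558 L/mol
T = (32.758)(0.95558)/0.08314 = 376.5 K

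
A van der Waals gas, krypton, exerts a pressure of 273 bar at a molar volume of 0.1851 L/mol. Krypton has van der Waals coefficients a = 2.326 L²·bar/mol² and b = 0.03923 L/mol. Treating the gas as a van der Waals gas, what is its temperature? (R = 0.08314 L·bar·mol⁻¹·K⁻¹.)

T = (P + a/V_m²)(V_m − b)/R
P + a/V_m² = 273 + 2.326/(0.1851)² = 340.89 bar
V_m − b = 0.1851 − 0.03923 = 0.14587 L/mol
T = (340.89)(0.14587)/0.08314 = 598.1 K

T ≈ 598.1 K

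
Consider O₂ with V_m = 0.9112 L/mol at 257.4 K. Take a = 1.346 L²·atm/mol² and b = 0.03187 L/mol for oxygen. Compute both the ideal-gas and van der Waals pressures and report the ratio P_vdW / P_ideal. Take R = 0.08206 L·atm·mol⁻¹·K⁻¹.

P_vdW / P_ideal ≈ 0.9663

Ideal: P_ideal = RT/V_m = (0.08206)(257.4)/0.9112 = 23.1807 atm
vdW: P = RT/(V_m − b) − a/V_m² = 21.1222/0.879330 − 1.346/0.830285 = 24.0208 − 1.62113 = 22.3997 atm
Ratio = 22.3997/23.1807 = 0.9663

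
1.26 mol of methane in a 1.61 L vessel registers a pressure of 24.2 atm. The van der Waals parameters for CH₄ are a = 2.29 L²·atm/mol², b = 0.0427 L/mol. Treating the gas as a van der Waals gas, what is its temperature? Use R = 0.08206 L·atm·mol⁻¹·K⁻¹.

T ≈ 385.3 K

T = (P + a n²/V²)(V − nb)/(nR)
P + a n²/V² = 24.2 + (2.29)(1.26)²/(1.61)² = 25.603 atm
V − nb = 1.61 − (1.26)(0.0427) = 1.5562 L
T = (25.603)(1.5562)/((1.26)(0.08206)) = 385.3 K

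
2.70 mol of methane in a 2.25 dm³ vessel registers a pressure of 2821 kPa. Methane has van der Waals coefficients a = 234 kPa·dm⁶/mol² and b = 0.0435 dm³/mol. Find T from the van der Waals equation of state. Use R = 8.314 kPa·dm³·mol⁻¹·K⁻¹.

T ≈ 300.0 K

T = (P + a n²/V²)(V − nb)/(nR)
P + a n²/V² = 2821 + (234)(2.70)²/(2.25)² = 3158.0 kPa
V − nb = 2.25 − (2.70)(0.0435) = 2.1326 dm³
T = (3158.0)(2.1326)/((2.70)(8.314)) = 300.0 K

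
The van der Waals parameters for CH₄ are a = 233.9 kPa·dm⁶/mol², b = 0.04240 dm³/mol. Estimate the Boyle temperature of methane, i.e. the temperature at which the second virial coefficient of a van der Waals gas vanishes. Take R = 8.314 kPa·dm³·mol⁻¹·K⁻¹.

For a van der Waals gas the second virial coefficient B₂ = b − a/(RT) vanishes at T_B = a/(Rb).
T_B = 233.9/(8.314×0.04240) = 233.9/0.35251 = 663.5 K

T_B ≈ 663.5 K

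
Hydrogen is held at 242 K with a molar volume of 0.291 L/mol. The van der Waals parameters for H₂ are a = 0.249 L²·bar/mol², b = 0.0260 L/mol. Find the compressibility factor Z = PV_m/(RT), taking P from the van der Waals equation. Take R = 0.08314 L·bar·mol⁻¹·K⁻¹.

Z ≈ 1.056

P = RT/(V_m − b) − a/V_m² = (0.08314)(242)/(0.291 − 0.0260) − 0.249/(0.291)²
  = 20.120/0.26500 − 2.9404 = 75.925 − 2.9404 = 72.985 bar
Z = PV_m/(RT) = (72.985)(0.291)/((0.08314)(242)) = 21.239/20.120 = 1.056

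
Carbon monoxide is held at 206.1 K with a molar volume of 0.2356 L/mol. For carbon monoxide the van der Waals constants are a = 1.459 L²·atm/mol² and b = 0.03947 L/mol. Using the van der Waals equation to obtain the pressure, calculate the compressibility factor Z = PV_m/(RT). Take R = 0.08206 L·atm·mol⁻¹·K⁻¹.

Z ≈ 0.8351

P = RT/(V_m − b) − a/V_m² = (0.08206)(206.1)/(0.2356 − 0.03947) − 1.459/(0.2356)²
  = 16.913/0.19613 − 26.285 = 86.234 − 26.285 = 59.949 atm
Z = PV_m/(RT) = (59.949)(0.2356)/((0.08206)(206.1)) = 14.124/16.913 = 0.8351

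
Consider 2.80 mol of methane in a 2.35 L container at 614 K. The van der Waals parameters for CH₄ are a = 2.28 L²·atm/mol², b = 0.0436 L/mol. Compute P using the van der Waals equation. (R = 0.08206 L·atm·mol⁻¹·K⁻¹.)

P = nRT/(V − nb) − a n²/V²
nRT/(V − nb) = (2.80)(0.08206)(614)/(2.35 − 2.80×0.0436) = 141.08/2.2279 = 63.324 atm
a n²/V² = (2.28)(2.80)²/(2.35)² = 3.2368 atm
P = 63.324 − 3.2368 = 60.09 atm

P ≈ 60.09 atm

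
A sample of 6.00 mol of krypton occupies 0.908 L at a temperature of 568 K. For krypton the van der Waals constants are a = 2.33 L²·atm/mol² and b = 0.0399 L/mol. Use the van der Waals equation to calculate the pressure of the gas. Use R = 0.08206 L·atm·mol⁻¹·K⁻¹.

P ≈ 316.5 atm

P = nRT/(V − nb) − a n²/V²
nRT/(V − nb) = (6.00)(0.08206)(568)/(0.908 − 6.00×0.0399) = 279.66/0.66860 = 418.28 atm
a n²/V² = (2.33)(6.00)²/(0.908)² = 101.74 atm
P = 418.28 − 101.74 = 316.5 atm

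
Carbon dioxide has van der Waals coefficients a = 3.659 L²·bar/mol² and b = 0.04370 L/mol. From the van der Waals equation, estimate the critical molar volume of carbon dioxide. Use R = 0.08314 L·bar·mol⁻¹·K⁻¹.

For a van der Waals gas, V_m,c = 3b.
V_m,c = 3×0.04370 = 0.1311 L/mol

V_m,c ≈ 0.1311 L/mol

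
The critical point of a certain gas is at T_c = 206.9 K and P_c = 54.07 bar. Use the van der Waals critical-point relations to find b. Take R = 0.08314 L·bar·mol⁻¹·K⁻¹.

b ≈ 0.03977 L/mol

From T_c = 8a/(27Rb) and P_c = a/(27b²): b = R T_c/(8 P_c).
b = (0.08314)(206.9)/(8×54.07) = 17.202/432.56 = 0.03977 L/mol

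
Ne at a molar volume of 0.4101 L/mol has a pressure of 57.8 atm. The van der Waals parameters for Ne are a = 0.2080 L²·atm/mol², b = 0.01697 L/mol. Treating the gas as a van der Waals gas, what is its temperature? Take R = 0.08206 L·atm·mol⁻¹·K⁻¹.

T ≈ 282.8 K

T = (P + a/V_m²)(V_m − b)/R
P + a/V_m² = 57.8 + 0.2080/(0.4101)² = 59.037 atm
V_m − b = 0.4101 − 0.01697 = 0.39313 L/mol
T = (59.037)(0.39313)/0.08206 = 282.8 K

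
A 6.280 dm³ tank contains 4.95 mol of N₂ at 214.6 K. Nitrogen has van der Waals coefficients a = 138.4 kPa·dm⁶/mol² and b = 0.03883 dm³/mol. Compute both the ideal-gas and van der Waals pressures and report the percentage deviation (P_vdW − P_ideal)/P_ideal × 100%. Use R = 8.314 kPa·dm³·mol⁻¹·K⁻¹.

Ideal: P_ideal = nRT/V = (4.95)(8.314)(214.6)/6.280 = 1406.32 kPa
vdW: P = nRT/(V − nb) − a n²/V² = 8831.71/6.08779 − 3391.15/39.4384 = 1450.73 − 85.9860 = 1364.74 kPa
% deviation = (1364.74 − 1406.32)/1406.32 × 100% = -2.96%

-2.96 %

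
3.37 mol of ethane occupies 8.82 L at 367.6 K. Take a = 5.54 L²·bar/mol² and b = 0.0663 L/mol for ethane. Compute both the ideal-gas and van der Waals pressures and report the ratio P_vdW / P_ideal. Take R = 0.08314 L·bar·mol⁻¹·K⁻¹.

P_vdW / P_ideal ≈ 0.9567

Ideal: P_ideal = nRT/V = (3.37)(0.08314)(367.6)/8.82 = 11.6774 bar
vdW: P = nRT/(V − nb) − a n²/V² = 102.995/8.59657 − 62.9172/77.7924 = 11.9809 − 0.808783 = 11.1721 bar
Ratio = 11.1721/11.6774 = 0.9567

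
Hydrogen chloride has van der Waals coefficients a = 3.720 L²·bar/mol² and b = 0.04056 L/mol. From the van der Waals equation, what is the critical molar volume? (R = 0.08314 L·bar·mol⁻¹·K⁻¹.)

For a van der Waals gas, V_m,c = 3b.
V_m,c = 3×0.04056 = 0.1217 L/mol

V_m,c ≈ 0.1217 L/mol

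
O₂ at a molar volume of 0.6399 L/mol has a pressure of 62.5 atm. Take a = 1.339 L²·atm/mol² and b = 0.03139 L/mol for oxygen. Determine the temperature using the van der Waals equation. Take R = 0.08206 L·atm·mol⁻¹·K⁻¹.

T = (P + a/V_m²)(V_m − b)/R
P + a/V_m² = 62.5 + 1.339/(0.6399)² = 65.770 atm
V_m − b = 0.6399 − 0.03139 = 0.60851 L/mol
T = (65.770)(0.60851)/0.08206 = 487.7 K

T ≈ 487.7 K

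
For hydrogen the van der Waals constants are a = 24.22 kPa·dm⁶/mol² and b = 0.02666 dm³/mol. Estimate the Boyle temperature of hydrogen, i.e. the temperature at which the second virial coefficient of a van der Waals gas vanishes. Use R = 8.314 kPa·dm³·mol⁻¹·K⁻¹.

T_B ≈ 109.3 K

For a van der Waals gas the second virial coefficient B₂ = b − a/(RT) vanishes at T_B = a/(Rb).
T_B = 24.22/(8.314×0.02666) = 24.22/0.22165 = 109.3 K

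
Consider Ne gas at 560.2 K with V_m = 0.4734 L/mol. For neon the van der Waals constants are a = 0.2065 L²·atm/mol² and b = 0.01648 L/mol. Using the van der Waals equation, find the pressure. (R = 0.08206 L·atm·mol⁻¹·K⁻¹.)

P = RT/(V_m − b) − a/V_m²
RT/(V_m − b) = (0.08206)(560.2)/(0.4734 − 0.01648) = 45.970/0.45692 = 100.61 atm
a/V_m² = 0.2065/(0.4734)² = 0.92143 atm
P = 100.61 − 0.92143 = 99.69 atm

P ≈ 99.69 atm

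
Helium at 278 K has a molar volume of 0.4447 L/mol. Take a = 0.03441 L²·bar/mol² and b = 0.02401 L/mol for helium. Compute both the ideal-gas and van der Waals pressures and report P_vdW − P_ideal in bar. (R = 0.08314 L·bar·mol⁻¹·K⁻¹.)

Ideal: P_ideal = RT/V_m = (0.08314)(278)/0.4447 = 51.9742 bar
vdW: P = RT/(V_m − b) − a/V_m² = 23.1129/0.420690 − 0.03441/0.197758 = 54.9405 − 0.174001 = 54.7665 bar
ΔP = 54.7665 − 51.9742 = 2.792 bar

ΔP ≈ 2.792 bar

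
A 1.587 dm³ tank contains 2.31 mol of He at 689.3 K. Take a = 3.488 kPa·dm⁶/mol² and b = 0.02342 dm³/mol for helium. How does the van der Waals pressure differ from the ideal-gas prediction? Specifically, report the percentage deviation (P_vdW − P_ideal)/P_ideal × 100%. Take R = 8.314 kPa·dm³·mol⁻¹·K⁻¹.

Ideal: P_ideal = nRT/V = (2.31)(8.314)(689.3)/1.587 = 8341.68 kPa
vdW: P = nRT/(V − nb) − a n²/V² = 13238.2/1.53290 − 18.6123/2.51857 = 8636.05 − 7.39003 = 8628.66 kPa
% deviation = (8628.66 − 8341.68)/8341.68 × 100% = 3.44%

3.44 %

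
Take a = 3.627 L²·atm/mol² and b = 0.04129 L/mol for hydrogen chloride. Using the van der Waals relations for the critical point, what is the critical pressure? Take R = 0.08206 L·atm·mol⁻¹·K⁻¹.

P_c ≈ 78.79 atm

For a van der Waals gas, P_c = a/(27b²).
P_c = 3.627/(27×(0.04129)²) = 3.627/0.046031 = 78.79 atm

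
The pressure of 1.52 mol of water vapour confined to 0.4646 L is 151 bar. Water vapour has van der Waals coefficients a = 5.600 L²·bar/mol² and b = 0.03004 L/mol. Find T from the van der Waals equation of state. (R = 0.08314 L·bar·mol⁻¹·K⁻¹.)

T ≈ 699.3 K

T = (P + a n²/V²)(V − nb)/(nR)
P + a n²/V² = 151 + (5.600)(1.52)²/(0.4646)² = 210.94 bar
V − nb = 0.4646 − (1.52)(0.03004) = 0.41894 L
T = (210.94)(0.41894)/((1.52)(0.08314)) = 699.3 K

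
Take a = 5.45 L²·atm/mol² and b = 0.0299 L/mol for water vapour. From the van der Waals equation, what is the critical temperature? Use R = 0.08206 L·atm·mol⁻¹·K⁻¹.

T_c ≈ 658.1 K

For a van der Waals gas, T_c = 8a/(27Rb).
T_c = 8×5.45/(27×0.08206×0.0299) = 43.600/0.066247 = 658.1 K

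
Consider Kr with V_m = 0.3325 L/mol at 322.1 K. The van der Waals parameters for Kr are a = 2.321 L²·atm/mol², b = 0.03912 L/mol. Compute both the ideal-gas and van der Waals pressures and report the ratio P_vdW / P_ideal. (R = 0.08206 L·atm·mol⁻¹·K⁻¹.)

Ideal: P_ideal = RT/V_m = (0.08206)(322.1)/0.3325 = 79.4933 atm
vdW: P = RT/(V_m − b) − a/V_m² = 26.4315/0.293380 − 2.321/0.110556 = 90.0931 − 20.9939 = 69.0992 atm
Ratio = 69.0992/79.4933 = 0.8692

P_vdW / P_ideal ≈ 0.8692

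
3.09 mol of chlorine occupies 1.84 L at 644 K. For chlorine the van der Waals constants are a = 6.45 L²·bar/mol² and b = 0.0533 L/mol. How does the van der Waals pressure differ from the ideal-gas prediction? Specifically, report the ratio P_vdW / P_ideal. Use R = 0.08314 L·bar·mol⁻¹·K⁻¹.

P_vdW / P_ideal ≈ 0.8960

Ideal: P_ideal = nRT/V = (3.09)(0.08314)(644)/1.84 = 89.9159 bar
vdW: P = nRT/(V − nb) − a n²/V² = 165.445/1.67530 − 61.5852/3.38560 = 98.7554 − 18.1903 = 80.5651 bar
Ratio = 80.5651/89.9159 = 0.8960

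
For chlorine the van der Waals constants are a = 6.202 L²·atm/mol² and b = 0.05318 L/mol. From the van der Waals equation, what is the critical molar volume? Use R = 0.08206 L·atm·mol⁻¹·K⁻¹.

For a van der Waals gas, V_m,c = 3b.
V_m,c = 3×0.05318 = 0.1595 L/mol

V_m,c ≈ 0.1595 L/mol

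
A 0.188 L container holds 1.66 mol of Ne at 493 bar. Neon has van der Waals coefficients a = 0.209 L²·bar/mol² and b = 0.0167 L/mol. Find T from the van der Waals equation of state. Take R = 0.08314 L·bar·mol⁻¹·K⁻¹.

T = (P + a n²/V²)(V − nb)/(nR)
P + a n²/V² = 493 + (0.209)(1.66)²/(0.188)² = 509.29 bar
V − nb = 0.188 − (1.66)(0.0167) = 0.16028 L
T = (509.29)(0.16028)/((1.66)(0.08314)) = 591.5 K

T ≈ 591.5 K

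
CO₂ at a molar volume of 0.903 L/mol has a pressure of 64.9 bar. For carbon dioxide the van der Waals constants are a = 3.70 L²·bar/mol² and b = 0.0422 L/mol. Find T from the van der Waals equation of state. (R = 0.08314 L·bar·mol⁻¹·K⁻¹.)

T ≈ 718.9 K

T = (P + a/V_m²)(V_m − b)/R
P + a/V_m² = 64.9 + 3.70/(0.903)² = 69.438 bar
V_m − b = 0.903 − 0.0422 = 0.86080 L/mol
T = (69.438)(0.86080)/0.08314 = 718.9 K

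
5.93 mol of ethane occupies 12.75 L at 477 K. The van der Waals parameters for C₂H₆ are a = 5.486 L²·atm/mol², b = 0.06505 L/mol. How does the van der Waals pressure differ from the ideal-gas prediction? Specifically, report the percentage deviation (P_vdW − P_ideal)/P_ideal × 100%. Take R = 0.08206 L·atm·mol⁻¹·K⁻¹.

-3.40 %

Ideal: P_ideal = nRT/V = (5.93)(0.08206)(477)/12.75 = 18.2052 atm
vdW: P = nRT/(V − nb) − a n²/V² = 232.116/12.3643 − 192.915/162.563 = 18.7731 − 1.18671 = 17.5864 atm
% deviation = (17.5864 − 18.2052)/18.2052 × 100% = -3.40%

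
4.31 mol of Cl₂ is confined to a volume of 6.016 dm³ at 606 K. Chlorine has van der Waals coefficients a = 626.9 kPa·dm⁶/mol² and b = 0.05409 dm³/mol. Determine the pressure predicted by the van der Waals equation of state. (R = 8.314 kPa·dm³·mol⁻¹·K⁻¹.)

P ≈ 3433 kPa

P = nRT/(V − nb) − a n²/V²
nRT/(V − nb) = (4.31)(8.314)(606)/(6.016 − 4.31×0.05409) = 21715/5.7829 = 3755.0 kPa
a n²/V² = (626.9)(4.31)²/(6.016)² = 321.76 kPa
P = 3755.0 − 321.76 = 3433 kPa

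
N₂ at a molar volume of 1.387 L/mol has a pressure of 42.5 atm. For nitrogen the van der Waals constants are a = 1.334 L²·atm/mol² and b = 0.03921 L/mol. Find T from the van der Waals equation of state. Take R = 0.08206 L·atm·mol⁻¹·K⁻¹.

T = (P + a/V_m²)(V_m − b)/R
P + a/V_m² = 42.5 + 1.334/(1.387)² = 43.193 atm
V_m − b = 1.387 − 0.03921 = 1.3478 L/mol
T = (43.193)(1.3478)/0.08206 = 709.4 K

T ≈ 709.4 K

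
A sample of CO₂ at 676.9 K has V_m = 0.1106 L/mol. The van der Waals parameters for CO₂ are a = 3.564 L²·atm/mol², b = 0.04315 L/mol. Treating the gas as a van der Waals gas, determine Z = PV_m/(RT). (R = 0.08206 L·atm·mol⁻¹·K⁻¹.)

P = RT/(V_m − b) − a/V_m² = (0.08206)(676.9)/(0.1106 − 0.04315) − 3.564/(0.1106)²
  = 55.546/0.067450 − 291.36 = 823.51 − 291.36 = 532.15 atm
Z = PV_m/(RT) = (532.15)(0.1106)/((0.08206)(676.9)) = 58.856/55.546 = 1.060

Z ≈ 1.060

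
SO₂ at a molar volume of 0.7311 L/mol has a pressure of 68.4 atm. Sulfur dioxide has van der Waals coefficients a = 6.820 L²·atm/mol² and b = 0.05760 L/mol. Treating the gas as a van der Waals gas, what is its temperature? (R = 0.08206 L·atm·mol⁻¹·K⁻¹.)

T ≈ 666.1 K

T = (P + a/V_m²)(V_m − b)/R
P + a/V_m² = 68.4 + 6.820/(0.7311)² = 81.159 atm
V_m − b = 0.7311 − 0.05760 = 0.67350 L/mol
T = (81.159)(0.67350)/0.08206 = 666.1 K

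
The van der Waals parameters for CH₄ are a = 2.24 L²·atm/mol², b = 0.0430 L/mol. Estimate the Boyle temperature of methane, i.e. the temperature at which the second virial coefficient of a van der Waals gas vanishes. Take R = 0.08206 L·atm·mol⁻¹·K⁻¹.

For a van der Waals gas the second virial coefficient B₂ = b − a/(RT) vanishes at T_B = a/(Rb).
T_B = 2.24/(0.08206×0.0430) = 2.24/0.0035286 = 634.8 K

T_B ≈ 634.8 K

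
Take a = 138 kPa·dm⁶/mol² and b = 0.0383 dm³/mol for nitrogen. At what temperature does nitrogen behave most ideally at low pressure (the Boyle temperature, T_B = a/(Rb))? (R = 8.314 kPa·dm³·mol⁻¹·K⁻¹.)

T_B ≈ 433.4 K

For a van der Waals gas the second virial coefficient B₂ = b − a/(RT) vanishes at T_B = a/(Rb).
T_B = 138/(8.314×0.0383) = 138/0.31843 = 433.4 K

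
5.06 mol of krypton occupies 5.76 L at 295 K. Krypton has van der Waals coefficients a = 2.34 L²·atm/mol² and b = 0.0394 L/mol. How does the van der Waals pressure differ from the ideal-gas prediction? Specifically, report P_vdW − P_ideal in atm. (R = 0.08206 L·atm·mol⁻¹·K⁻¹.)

Ideal: P_ideal = nRT/V = (5.06)(0.08206)(295)/5.76 = 21.2658 atm
vdW: P = nRT/(V − nb) − a n²/V² = 122.491/5.56064 − 59.9124/33.1776 = 22.0282 − 1.80581 = 20.2224 atm
ΔP = 20.2224 − 21.2658 = -1.043 atm

ΔP ≈ -1.043 atm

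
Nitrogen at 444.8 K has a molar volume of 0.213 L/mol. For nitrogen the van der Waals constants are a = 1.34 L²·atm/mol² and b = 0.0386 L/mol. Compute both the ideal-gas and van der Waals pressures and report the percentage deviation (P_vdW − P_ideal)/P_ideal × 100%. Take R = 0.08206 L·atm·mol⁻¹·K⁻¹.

4.90 %

Ideal: P_ideal = RT/V_m = (0.08206)(444.8)/0.213 = 171.363 atm
vdW: P = RT/(V_m − b) − a/V_m² = 36.5003/0.174400 − 1.34/0.0453690 = 209.291 − 29.5356 = 179.755 atm
% deviation = (179.755 − 171.363)/171.363 × 100% = 4.90%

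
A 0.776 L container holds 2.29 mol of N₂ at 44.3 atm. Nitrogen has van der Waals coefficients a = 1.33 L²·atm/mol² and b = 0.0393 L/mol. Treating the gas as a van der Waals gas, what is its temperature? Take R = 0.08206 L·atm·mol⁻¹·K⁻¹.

T ≈ 204.0 K

T = (P + a n²/V²)(V − nb)/(nR)
P + a n²/V² = 44.3 + (1.33)(2.29)²/(0.776)² = 55.882 atm
V − nb = 0.776 − (2.29)(0.0393) = 0.68600 L
T = (55.882)(0.68600)/((2.29)(0.08206)) = 204.0 K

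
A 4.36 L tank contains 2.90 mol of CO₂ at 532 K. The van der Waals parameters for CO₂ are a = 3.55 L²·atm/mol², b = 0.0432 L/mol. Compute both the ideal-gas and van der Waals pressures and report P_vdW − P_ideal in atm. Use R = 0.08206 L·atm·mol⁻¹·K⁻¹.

Ideal: P_ideal = nRT/V = (2.90)(0.08206)(532)/4.36 = 29.0372 atm
vdW: P = nRT/(V − nb) − a n²/V² = 126.602/4.23472 − 29.8555/19.0096 = 29.8962 − 1.57055 = 28.3257 atm
ΔP = 28.3257 − 29.0372 = -0.712 atm

ΔP ≈ -0.712 atm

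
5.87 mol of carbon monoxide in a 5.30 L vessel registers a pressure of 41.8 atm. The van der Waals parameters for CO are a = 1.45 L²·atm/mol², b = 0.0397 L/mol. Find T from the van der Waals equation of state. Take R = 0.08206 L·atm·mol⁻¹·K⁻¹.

T ≈ 458.4 K

T = (P + a n²/V²)(V − nb)/(nR)
P + a n²/V² = 41.8 + (1.45)(5.87)²/(5.30)² = 43.579 atm
V − nb = 5.30 − (5.87)(0.0397) = 5.0670 L
T = (43.579)(5.0670)/((5.87)(0.08206)) = 458.4 K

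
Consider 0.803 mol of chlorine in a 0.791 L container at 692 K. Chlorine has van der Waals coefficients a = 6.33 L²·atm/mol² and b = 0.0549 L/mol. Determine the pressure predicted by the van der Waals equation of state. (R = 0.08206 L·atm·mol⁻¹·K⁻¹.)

P = nRT/(V − nb) − a n²/V²
nRT/(V − nb) = (0.803)(0.08206)(692)/(0.791 − 0.803×0.0549) = 45.599/0.74692 = 61.049 atm
a n²/V² = (6.33)(0.803)²/(0.791)² = 6.5235 atm
P = 61.049 − 6.5235 = 54.53 atm

P ≈ 54.53 atm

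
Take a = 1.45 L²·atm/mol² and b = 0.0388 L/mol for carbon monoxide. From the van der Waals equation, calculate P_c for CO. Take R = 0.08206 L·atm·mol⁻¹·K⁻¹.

For a van der Waals gas, P_c = a/(27b²).
P_c = 1.45/(27×(0.0388)²) = 1.45/0.040647 = 35.67 atm

P_c ≈ 35.67 atm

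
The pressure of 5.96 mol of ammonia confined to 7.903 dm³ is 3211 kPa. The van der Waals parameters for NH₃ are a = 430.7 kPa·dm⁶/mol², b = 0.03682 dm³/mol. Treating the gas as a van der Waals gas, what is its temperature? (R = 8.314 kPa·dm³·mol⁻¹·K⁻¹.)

T = (P + a n²/V²)(V − nb)/(nR)
P + a n²/V² = 3211 + (430.7)(5.96)²/(7.903)² = 3456.0 kPa
V − nb = 7.903 − (5.96)(0.03682) = 7.6836 dm³
T = (3456.0)(7.6836)/((5.96)(8.314)) = 535.9 K

T ≈ 535.9 K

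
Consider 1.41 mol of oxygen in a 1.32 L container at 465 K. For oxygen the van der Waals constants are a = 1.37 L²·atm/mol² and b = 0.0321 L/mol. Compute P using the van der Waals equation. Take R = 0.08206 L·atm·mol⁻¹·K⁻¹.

P = nRT/(V − nb) − a n²/V²
nRT/(V − nb) = (1.41)(0.08206)(465)/(1.32 − 1.41×0.0321) = 53.803/1.2747 = 42.208 atm
a n²/V² = (1.37)(1.41)²/(1.32)² = 1.5632 atm
P = 42.208 − 1.5632 = 40.64 atm

P ≈ 40.64 atm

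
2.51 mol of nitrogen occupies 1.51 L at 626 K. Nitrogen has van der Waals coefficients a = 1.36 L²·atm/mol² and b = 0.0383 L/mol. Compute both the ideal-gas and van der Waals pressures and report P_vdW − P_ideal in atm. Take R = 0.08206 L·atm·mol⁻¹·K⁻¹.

Ideal: P_ideal = nRT/V = (2.51)(0.08206)(626)/1.51 = 85.3891 atm
vdW: P = nRT/(V − nb) − a n²/V² = 128.938/1.41387 − 8.56814/2.28010 = 91.1951 − 3.75779 = 87.4373 atm
ΔP = 87.4373 − 85.3891 = 2.048 atm

ΔP ≈ 2.048 atm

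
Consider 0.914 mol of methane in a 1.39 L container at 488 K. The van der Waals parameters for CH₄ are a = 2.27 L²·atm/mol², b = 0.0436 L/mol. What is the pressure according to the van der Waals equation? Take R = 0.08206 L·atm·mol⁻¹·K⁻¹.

P = nRT/(V − nb) − a n²/V²
nRT/(V − nb) = (0.914)(0.08206)(488)/(1.39 − 0.914×0.0436) = 36.601/1.3501 = 27.110 atm
a n²/V² = (2.27)(0.914)²/(1.39)² = 0.98150 atm
P = 27.110 − 0.98150 = 26.13 atm

P ≈ 26.13 atm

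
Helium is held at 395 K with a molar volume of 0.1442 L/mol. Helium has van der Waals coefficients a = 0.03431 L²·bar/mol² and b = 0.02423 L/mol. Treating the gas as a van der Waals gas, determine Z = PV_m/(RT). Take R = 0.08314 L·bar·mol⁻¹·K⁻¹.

P = RT/(V_m − b) − a/V_m² = (0.08314)(395)/(0.1442 − 0.02423) − 0.03431/(0.1442)²
  = 32.840/0.11997 − 1.6500 = 273.74 − 1.6500 = 272.09 bar
Z = PV_m/(RT) = (272.09)(0.1442)/((0.08314)(395)) = 39.235/32.840 = 1.195

Z ≈ 1.195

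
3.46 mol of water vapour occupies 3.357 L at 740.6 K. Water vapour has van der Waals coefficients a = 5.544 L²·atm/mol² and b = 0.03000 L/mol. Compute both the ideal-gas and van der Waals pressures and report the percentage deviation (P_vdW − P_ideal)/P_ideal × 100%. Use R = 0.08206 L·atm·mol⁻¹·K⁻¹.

Ideal: P_ideal = nRT/V = (3.46)(0.08206)(740.6)/3.357 = 62.6383 atm
vdW: P = nRT/(V − nb) − a n²/V² = 210.277/3.25320 − 66.3706/11.2694 = 64.6370 − 5.88945 = 58.7476 atm
% deviation = (58.7476 − 62.6383)/62.6383 × 100% = -6.21%

-6.21 %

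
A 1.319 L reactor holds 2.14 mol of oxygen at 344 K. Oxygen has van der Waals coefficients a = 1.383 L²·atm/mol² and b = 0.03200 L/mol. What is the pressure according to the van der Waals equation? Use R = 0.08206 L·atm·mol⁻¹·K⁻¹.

P = nRT/(V − nb) − a n²/V²
nRT/(V − nb) = (2.14)(0.08206)(344)/(1.319 − 2.14×0.03200) = 60.409/1.2505 = 48.308 atm
a n²/V² = (1.383)(2.14)²/(1.319)² = 3.6405 atm
P = 48.308 − 3.6405 = 44.67 atm

P ≈ 44.67 atm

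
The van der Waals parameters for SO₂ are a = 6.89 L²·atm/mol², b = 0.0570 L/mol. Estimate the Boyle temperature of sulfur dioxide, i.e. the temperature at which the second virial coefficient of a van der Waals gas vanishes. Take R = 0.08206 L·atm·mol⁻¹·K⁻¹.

For a van der Waals gas the second virial coefficient B₂ = b − a/(RT) vanishes at T_B = a/(Rb).
T_B = 6.89/(0.08206×0.0570) = 6.89/0.0046774 = 1473 K

T_B ≈ 1473 K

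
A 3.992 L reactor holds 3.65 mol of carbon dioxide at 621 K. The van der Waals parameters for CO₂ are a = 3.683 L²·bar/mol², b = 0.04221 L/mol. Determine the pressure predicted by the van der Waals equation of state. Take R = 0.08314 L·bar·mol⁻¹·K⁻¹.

P ≈ 46.02 bar

P = nRT/(V − nb) − a n²/V²
nRT/(V − nb) = (3.65)(0.08314)(621)/(3.992 − 3.65×0.04221) = 188.45/3.8379 = 49.102 bar
a n²/V² = (3.683)(3.65)²/(3.992)² = 3.0790 bar
P = 49.102 − 3.0790 = 46.02 bar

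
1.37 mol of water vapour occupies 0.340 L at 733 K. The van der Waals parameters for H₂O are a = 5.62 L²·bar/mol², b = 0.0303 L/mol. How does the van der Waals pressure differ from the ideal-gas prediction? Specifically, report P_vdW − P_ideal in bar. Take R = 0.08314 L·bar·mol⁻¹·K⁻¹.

ΔP ≈ -57.10 bar

Ideal: P_ideal = nRT/V = (1.37)(0.08314)(733)/0.340 = 245.559 bar
vdW: P = nRT/(V − nb) − a n²/V² = 83.4900/0.298489 − 10.5482/0.115600 = 279.709 − 91.2474 = 188.462 bar
ΔP = 188.462 − 245.559 = -57.10 bar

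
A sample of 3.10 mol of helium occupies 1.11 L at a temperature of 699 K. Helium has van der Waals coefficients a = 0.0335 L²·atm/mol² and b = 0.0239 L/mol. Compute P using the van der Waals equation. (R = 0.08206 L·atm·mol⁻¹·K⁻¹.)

P = nRT/(V − nb) − a n²/V²
nRT/(V − nb) = (3.10)(0.08206)(699)/(1.11 − 3.10×0.0239) = 177.82/1.0359 = 171.66 atm
a n²/V² = (0.0335)(3.10)²/(1.11)² = 0.26129 atm
P = 171.66 − 0.26129 = 171.4 atm

P ≈ 171.4 atm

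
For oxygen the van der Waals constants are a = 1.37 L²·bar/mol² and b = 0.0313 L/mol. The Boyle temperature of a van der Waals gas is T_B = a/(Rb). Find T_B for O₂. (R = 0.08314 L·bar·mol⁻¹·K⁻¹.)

T_B ≈ 526.5 K

For a van der Waals gas the second virial coefficient B₂ = b − a/(RT) vanishes at T_B = a/(Rb).
T_B = 1.37/(0.08314×0.0313) = 1.37/0.0026023 = 526.5 K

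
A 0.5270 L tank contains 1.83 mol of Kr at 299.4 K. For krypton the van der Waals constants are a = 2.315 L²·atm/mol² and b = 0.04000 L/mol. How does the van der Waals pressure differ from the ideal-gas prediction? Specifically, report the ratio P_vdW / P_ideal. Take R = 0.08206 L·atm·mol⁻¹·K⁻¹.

P_vdW / P_ideal ≈ 0.8341

Ideal: P_ideal = nRT/V = (1.83)(0.08206)(299.4)/0.5270 = 85.3147 atm
vdW: P = nRT/(V − nb) − a n²/V² = 44.9608/0.453800 − 7.75270/0.277729 = 99.0762 − 27.9146 = 71.1616 atm
Ratio = 71.1616/85.3147 = 0.8341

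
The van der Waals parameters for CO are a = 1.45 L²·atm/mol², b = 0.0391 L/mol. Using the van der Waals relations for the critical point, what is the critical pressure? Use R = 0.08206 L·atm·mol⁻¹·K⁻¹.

For a van der Waals gas, P_c = a/(27b²).
P_c = 1.45/(27×(0.0391)²) = 1.45/0.041278 = 35.13 atm

P_c ≈ 35.13 atm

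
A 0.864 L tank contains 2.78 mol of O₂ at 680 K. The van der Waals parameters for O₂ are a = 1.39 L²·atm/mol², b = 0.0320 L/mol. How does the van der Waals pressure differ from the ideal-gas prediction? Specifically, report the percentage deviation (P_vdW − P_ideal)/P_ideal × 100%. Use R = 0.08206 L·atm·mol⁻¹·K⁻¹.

3.46 %

Ideal: P_ideal = nRT/V = (2.78)(0.08206)(680)/0.864 = 179.544 atm
vdW: P = nRT/(V − nb) − a n²/V² = 155.126/0.775040 − 10.7425/0.746496 = 200.152 − 14.3906 = 185.761 atm
% deviation = (185.761 − 179.544)/179.544 × 100% = 3.46%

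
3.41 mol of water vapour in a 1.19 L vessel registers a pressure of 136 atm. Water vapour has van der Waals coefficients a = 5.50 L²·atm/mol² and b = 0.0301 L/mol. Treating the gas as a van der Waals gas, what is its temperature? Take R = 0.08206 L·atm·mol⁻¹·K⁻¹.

T = (P + a n²/V²)(V − nb)/(nR)
P + a n²/V² = 136 + (5.50)(3.41)²/(1.19)² = 181.16 atm
V − nb = 1.19 − (3.41)(0.0301) = 1.0874 L
T = (181.16)(1.0874)/((3.41)(0.08206)) = 704.0 K

T ≈ 704.0 K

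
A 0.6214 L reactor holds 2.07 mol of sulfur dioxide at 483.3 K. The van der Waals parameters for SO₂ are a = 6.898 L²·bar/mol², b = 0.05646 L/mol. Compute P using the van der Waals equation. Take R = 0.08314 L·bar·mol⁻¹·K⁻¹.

P = nRT/(V − nb) − a n²/V²
nRT/(V − nb) = (2.07)(0.08314)(483.3)/(0.6214 − 2.07×0.05646) = 83.176/0.50453 = 164.86 bar
a n²/V² = (6.898)(2.07)²/(0.6214)² = 76.546 bar
P = 164.86 − 76.546 = 88.31 bar

P ≈ 88.31 bar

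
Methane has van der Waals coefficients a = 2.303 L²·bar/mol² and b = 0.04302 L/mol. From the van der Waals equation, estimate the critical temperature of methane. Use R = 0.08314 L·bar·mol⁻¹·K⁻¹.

For a van der Waals gas, T_c = 8a/(27Rb).
T_c = 8×2.303/(27×0.08314×0.04302) = 18.424/0.096570 = 190.8 K

T_c ≈ 190.8 K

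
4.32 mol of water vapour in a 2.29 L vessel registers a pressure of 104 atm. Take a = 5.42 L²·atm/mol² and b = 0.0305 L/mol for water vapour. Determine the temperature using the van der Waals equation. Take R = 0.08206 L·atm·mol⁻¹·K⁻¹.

T ≈ 750.6 K

T = (P + a n²/V²)(V − nb)/(nR)
P + a n²/V² = 104 + (5.42)(4.32)²/(2.29)² = 123.29 atm
V − nb = 2.29 − (4.32)(0.0305) = 2.1582 L
T = (123.29)(2.1582)/((4.32)(0.08206)) = 750.6 K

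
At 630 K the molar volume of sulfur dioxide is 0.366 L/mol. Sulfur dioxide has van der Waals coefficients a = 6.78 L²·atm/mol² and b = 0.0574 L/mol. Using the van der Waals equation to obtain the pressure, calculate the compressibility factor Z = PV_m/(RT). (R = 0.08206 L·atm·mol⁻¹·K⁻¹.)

Z ≈ 0.8277

P = RT/(V_m − b) − a/V_m² = (0.08206)(630)/(0.366 − 0.0574) − 6.78/(0.366)²
  = 51.698/0.30860 − 50.614 = 167.52 − 50.614 = 116.91 atm
Z = PV_m/(RT) = (116.91)(0.366)/((0.08206)(630)) = 42.789/51.698 = 0.8277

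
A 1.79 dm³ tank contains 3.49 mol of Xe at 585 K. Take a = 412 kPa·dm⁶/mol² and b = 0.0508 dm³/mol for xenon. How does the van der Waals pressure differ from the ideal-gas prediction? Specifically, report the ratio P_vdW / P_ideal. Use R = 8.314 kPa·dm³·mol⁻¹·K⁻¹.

Ideal: P_ideal = nRT/V = (3.49)(8.314)(585)/1.79 = 9482.84 kPa
vdW: P = nRT/(V − nb) − a n²/V² = 16974.3/1.61271 − 5018.20/3.20410 = 10525.3 − 1566.18 = 8959.1 kPa
Ratio = 8959.1/9482.84 = 0.9448

P_vdW / P_ideal ≈ 0.9448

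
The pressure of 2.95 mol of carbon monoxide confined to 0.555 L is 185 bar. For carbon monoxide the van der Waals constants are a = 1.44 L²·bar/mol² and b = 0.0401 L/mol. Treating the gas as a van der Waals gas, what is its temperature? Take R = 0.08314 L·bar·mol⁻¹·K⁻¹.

T ≈ 401.8 K

T = (P + a n²/V²)(V − nb)/(nR)
P + a n²/V² = 185 + (1.44)(2.95)²/(0.555)² = 225.68 bar
V − nb = 0.555 − (2.95)(0.0401) = 0.43671 L
T = (225.68)(0.43671)/((2.95)(0.08314)) = 401.8 K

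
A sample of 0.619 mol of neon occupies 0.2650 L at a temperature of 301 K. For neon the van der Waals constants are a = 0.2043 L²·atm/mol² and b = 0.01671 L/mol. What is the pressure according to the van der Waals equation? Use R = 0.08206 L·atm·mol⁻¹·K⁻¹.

P = nRT/(V − nb) − a n²/V²
nRT/(V − nb) = (0.619)(0.08206)(301)/(0.2650 − 0.619×0.01671) = 15.289/0.25466 = 60.037 atm
a n²/V² = (0.2043)(0.619)²/(0.2650)² = 1.1147 atm
P = 60.037 − 1.1147 = 58.92 atm

P ≈ 58.92 atm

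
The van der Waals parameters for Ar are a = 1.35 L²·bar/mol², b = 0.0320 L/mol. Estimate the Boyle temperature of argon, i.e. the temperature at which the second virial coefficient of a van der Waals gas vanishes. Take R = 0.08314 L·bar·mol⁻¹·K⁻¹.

For a van der Waals gas the second virial coefficient B₂ = b − a/(RT) vanishes at T_B = a/(Rb).
T_B = 1.35/(0.08314×0.0320) = 1.35/0.0026605 = 507.4 K

T_B ≈ 507.4 K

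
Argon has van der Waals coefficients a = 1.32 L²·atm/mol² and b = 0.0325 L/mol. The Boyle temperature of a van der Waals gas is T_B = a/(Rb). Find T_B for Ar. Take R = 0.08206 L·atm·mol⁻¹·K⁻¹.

For a van der Waals gas the second virial coefficient B₂ = b − a/(RT) vanishes at T_B = a/(Rb).
T_B = 1.32/(0.08206×0.0325) = 1.32/0.0026670 = 494.9 K

T_B ≈ 494.9 K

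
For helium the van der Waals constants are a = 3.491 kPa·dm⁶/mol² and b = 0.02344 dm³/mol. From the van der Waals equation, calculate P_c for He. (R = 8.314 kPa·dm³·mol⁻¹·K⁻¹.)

For a van der Waals gas, P_c = a/(27b²).
P_c = 3.491/(27×(0.02344)²) = 3.491/0.014835 = 235.3 kPa

P_c ≈ 235.3 kPa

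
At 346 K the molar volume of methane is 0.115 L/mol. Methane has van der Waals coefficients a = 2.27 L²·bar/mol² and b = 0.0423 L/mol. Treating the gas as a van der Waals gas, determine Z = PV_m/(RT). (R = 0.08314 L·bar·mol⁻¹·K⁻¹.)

P = RT/(V_m − b) − a/V_m² = (0.08314)(346)/(0.115 − 0.0423) − 2.27/(0.115)²
  = 28.766/0.072700 − 171.64 = 395.68 − 171.64 = 224.04 bar
Z = PV_m/(RT) = (224.04)(0.115)/((0.08314)(346)) = 25.765/28.766 = 0.8957

Z ≈ 0.8957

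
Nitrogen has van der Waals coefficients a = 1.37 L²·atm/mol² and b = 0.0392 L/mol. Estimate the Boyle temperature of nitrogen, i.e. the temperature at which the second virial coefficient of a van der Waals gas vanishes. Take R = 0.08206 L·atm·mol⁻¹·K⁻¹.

For a van der Waals gas the second virial coefficient B₂ = b − a/(RT) vanishes at T_B = a/(Rb).
T_B = 1.37/(0.08206×0.0392) = 1.37/0.0032168 = 425.9 K

T_B ≈ 425.9 K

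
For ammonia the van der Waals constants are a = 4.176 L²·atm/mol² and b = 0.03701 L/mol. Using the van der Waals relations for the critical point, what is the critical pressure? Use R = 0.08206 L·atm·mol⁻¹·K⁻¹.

P_c ≈ 112.9 atm

For a van der Waals gas, P_c = a/(27b²).
P_c = 4.176/(27×(0.03701)²) = 4.176/0.036983 = 112.9 atm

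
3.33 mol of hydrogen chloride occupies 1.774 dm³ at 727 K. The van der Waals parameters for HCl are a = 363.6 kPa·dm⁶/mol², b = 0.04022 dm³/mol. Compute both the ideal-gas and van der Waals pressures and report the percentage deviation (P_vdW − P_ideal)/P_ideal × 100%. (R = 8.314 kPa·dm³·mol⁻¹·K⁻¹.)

-3.13 %

Ideal: P_ideal = nRT/V = (3.33)(8.314)(727)/1.774 = 11345.8 kPa
vdW: P = nRT/(V − nb) − a n²/V² = 20127.4/1.64007 − 4031.92/3.14708 = 12272.3 − 1281.16 = 10991.1 kPa
% deviation = (10991.1 − 11345.8)/11345.8 × 100% = -3.13%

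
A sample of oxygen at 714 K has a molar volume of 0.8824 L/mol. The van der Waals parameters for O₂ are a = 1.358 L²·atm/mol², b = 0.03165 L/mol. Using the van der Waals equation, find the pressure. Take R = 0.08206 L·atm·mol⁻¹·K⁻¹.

P ≈ 67.13 atm

P = RT/(V_m − b) − a/V_m²
RT/(V_m − b) = (0.08206)(714)/(0.8824 − 0.03165) = 58.591/0.85075 = 68.870 atm
a/V_m² = 1.358/(0.8824)² = 1.7441 atm
P = 68.870 − 1.7441 = 67.13 atm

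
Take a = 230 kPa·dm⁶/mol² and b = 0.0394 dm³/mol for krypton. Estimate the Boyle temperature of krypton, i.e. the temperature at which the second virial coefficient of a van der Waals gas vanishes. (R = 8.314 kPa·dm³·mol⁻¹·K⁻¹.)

T_B ≈ 702.1 K

For a van der Waals gas the second virial coefficient B₂ = b − a/(RT) vanishes at T_B = a/(Rb).
T_B = 230/(8.314×0.0394) = 230/0.32757 = 702.1 K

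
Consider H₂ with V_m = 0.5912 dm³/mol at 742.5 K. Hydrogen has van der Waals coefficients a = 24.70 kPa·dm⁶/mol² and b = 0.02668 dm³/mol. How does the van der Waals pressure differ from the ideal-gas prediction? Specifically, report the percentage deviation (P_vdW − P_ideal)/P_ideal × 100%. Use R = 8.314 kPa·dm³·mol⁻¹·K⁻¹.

4.05 %

Ideal: P_ideal = RT/V_m = (8.314)(742.5)/0.5912 = 10441.7 kPa
vdW: P = RT/(V_m − b) − a/V_m² = 6173.15/0.564520 − 24.70/0.349517 = 10935.2 − 70.6690 = 10864.5 kPa
% deviation = (10864.5 − 10441.7)/10441.7 × 100% = 4.05%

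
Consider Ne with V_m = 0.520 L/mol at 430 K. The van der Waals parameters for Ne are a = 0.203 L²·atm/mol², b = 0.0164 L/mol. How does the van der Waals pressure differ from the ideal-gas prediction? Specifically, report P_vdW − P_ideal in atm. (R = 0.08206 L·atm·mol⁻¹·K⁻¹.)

ΔP ≈ 1.459 atm

Ideal: P_ideal = RT/V_m = (0.08206)(430)/0.520 = 67.8573 atm
vdW: P = RT/(V_m − b) − a/V_m² = 35.2858/0.503600 − 0.203/0.270400 = 70.0671 − 0.750740 = 69.3164 atm
ΔP = 69.3164 − 67.8573 = 1.459 atm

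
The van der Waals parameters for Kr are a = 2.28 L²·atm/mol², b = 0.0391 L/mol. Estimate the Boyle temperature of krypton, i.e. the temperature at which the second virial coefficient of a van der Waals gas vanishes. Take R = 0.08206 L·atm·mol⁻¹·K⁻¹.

For a van der Waals gas the second virial coefficient B₂ = b − a/(RT) vanishes at T_B = a/(Rb).
T_B = 2.28/(0.08206×0.0391) = 2.28/0.0032085 = 710.6 K

T_B ≈ 710.6 K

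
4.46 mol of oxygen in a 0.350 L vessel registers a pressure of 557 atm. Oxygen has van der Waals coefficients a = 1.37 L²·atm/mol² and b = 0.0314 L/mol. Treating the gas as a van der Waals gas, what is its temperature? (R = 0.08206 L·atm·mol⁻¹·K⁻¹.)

T = (P + a n²/V²)(V − nb)/(nR)
P + a n²/V² = 557 + (1.37)(4.46)²/(0.350)² = 779.46 atm
V − nb = 0.350 − (4.46)(0.0314) = 0.20996 L
T = (779.46)(0.20996)/((4.46)(0.08206)) = 447.2 K

T ≈ 447.2 K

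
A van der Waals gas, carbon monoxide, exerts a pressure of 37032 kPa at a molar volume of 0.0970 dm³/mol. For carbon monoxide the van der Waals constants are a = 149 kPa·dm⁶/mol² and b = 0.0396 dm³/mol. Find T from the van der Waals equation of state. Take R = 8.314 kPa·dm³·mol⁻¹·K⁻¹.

T ≈ 365.0 K

T = (P + a/V_m²)(V_m − b)/R
P + a/V_m² = 37032 + 149/(0.0970)² = 52868 kPa
V_m − b = 0.0970 − 0.0396 = 0.057400 dm³/mol
T = (52868)(0.057400)/8.314 = 365.0 K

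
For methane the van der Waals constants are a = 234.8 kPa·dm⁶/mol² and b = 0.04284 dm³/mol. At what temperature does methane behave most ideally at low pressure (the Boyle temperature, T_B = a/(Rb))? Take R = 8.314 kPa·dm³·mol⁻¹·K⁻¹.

For a van der Waals gas the second virial coefficient B₂ = b − a/(RT) vanishes at T_B = a/(Rb).
T_B = 234.8/(8.314×0.04284) = 234.8/0.35617 = 659.2 K

T_B ≈ 659.2 K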